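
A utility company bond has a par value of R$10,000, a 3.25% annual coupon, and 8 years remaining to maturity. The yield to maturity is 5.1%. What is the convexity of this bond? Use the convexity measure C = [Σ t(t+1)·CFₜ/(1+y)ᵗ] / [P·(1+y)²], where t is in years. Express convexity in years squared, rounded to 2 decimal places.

With y = 0.051:
  t   CF        PV=CF/(1+0.051)^t    t·PV        t(t+1)·PV
  1       325.00       309.2293       309.2293         618.4586
  2       325.00       294.2239       588.4478       1,765.3433
  3       325.00       279.9466       839.8398       3,359.3593
  4       325.00       266.3621     1,065.4486       5,327.2428
  5       325.00       253.4369     1,267.1843       7,603.1058
  6       325.00       241.1388     1,446.8327      10,127.8289
  7       325.00       229.4375     1,606.0623      12,848.4984
  8    10,325.00     6,935.3492    55,482.7935     499,345.1414
  Σ                  8,809.1242    62,605.8383     540,994.9786
P = 8,809.1242.
Convexity = Σ t(t+1)·PV / [P·(1+y)²] = 540,994.9786 / (8,809.1242 × 1.104601) = 55.59747.

55.60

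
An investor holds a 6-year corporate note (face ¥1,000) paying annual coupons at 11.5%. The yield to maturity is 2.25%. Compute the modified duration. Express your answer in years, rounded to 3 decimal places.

4.809 years

Periodic yield y = 0.0225. First find Macaulay duration:
  t   CF        PV=CF/(1+0.0225)^t    t·PV
  1       115.00       112.4694       112.4694
  2       115.00       109.9946       219.9891
  3       115.00       107.5741       322.7224
  4       115.00       105.2070       420.8279
  5       115.00       102.8919       514.4596
  6     1,115.00       975.6521     5,853.9124
  Σ                  1,513.7891     7,444.3809
P = 1,513.7891; Macaulay duration = 7,444.3809 / 1,513.7891 = 4.91771 years.
Modified duration = D_Mac / (1 + y) = 4.91771 / 1.0225 = 4.80950 years.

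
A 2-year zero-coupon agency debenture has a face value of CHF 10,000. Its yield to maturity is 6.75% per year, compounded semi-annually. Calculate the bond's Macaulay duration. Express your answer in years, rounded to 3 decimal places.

A zero-coupon bond has a single cash flow at maturity, so its Macaulay duration equals its maturity: 2 years.
(Equivalently: 4 semi-annual periods ÷ 2 = 2 years.)

2.000 years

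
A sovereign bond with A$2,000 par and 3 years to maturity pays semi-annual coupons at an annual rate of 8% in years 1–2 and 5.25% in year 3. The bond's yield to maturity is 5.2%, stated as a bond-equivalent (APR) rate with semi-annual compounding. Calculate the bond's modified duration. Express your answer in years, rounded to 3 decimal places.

Periodic yield y = 0.026. First find Macaulay duration:
  t   CF        PV=CF/(1+0.026)^t    t·PV
  1        80.00        77.9727        77.9727
  2        80.00        75.9968       151.9936
  3        80.00        74.0709       222.2128
  4        80.00        72.1939       288.7756
  5        52.50        46.1767       230.8833
  6     2,052.50     1,759.5394    10,557.2365
  Σ                  2,105.9504    11,529.0746
P = 2,105.9504; Macaulay duration = 11,529.0746 / 2,105.9504 = 5.47452 half-year periods = 2.73726 years.
Modified duration = D_Mac / (1 + y) = 2.73726 / 1.026 = 2.66790 years.

2.668 years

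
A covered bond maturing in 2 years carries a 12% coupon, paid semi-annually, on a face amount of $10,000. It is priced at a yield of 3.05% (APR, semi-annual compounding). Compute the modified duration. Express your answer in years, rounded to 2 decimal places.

Periodic yield y = 0.01525. First find Macaulay duration:
  t   CF        PV=CF/(1+0.01525)^t    t·PV
  1       600.00       590.9874       590.9874
  2       600.00       582.1103     1,164.2205
  3       600.00       573.3664     1,720.0993
  4    10,600.00     9,977.3193    39,909.2773
  Σ                 11,723.7835    43,384.5846
P = 11,723.7835; Macaulay duration = 43,384.5846 / 11,723.7835 = 3.70056 half-year periods = 1.85028 years.
Modified duration = D_Mac / (1 + y) = 1.85028 / 1.01525 = 1.82249 years.

1.82 years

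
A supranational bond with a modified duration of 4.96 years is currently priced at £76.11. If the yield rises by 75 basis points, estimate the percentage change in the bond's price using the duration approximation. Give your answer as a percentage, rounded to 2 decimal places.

-3.72%

Duration approximation: ΔP/P ≈ -D_mod · Δy = -4.96 × (+0.0075) = -0.037200.
As a percentage: -3.7200%.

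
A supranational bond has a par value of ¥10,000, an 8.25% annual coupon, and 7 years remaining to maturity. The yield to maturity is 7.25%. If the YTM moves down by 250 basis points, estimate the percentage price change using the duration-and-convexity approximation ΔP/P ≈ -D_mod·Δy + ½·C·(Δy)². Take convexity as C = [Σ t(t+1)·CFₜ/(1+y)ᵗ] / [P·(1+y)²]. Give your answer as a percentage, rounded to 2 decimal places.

With y = 0.0725:
  t   CF        PV=CF/(1+0.0725)^t    t·PV        t(t+1)·PV
  1       825.00       769.2308       769.2308       1,538.4615
  2       825.00       717.2315     1,434.4630       4,303.3889
  3       825.00       668.7473     2,006.2419       8,024.9677
  4       825.00       623.5406     2,494.1624      12,470.8122
  5       825.00       581.3898     2,906.9492      17,441.6954
  6       825.00       542.0884     3,252.5306      22,767.7143
  7    10,825.00     6,632.0348    46,424.2439     371,393.9510
  Σ                 10,534.2633    59,287.8219     437,940.9912
P = 10,534.2633; D_Mac = 5.62809 yrs; D_mod = 5.24764 yrs; C = 36.14239.
Duration effect: -5.24764 × (-0.025) = +0.131191
Convexity effect: 0.5 × 36.14239 × (-0.025)² = +0.0112945
ΔP/P ≈ +0.131191 + 0.0112945 = +0.142485 = +14.2485%.

+14.25%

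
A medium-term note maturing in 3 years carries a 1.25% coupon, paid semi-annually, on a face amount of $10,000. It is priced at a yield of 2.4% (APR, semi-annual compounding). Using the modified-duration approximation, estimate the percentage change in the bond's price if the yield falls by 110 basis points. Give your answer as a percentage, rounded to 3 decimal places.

+3.210%

Periodic yield y = 0.012. Modified duration first:
  t   CF        PV=CF/(1+0.012)^t    t·PV
  1        62.50        61.7589        61.7589
  2        62.50        61.0266       122.0531
  3        62.50        60.3029       180.9088
  4        62.50        59.5879       238.3515
  5        62.50        58.8813       294.4065
  6    10,062.50     9,367.4809    56,204.8857
  Σ                  9,669.0385    57,102.3646
P = 9,669.0385; D_Mac = 5.90569 half-year periods = 2.95285 yrs; D_mod = 2.95285/(1+0.012) = 2.91783 yrs.
ΔP/P ≈ -D_mod · Δy = -2.91783 × (-0.011) = +0.032096 = +3.2096%.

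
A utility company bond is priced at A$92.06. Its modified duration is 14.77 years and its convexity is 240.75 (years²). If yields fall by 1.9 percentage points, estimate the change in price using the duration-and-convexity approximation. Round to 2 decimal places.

+A$29.84

Duration effect: -D_mod·Δy = -14.77 × (-0.019) = +0.280630
Convexity effect: ½·C·(Δy)² = 0.5 × 240.75 × (-0.019)² = +0.043455375
ΔP/P ≈ +0.280630 + 0.043455375 = +0.324085375
ΔP ≈ 92.06 × (+0.324085375) = +29.8352996225.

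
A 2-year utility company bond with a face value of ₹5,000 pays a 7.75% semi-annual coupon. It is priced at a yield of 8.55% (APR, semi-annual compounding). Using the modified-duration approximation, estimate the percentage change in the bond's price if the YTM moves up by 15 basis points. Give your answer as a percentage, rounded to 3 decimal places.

-0.272%

Periodic yield y = 0.04275. Modified duration first:
  t   CF        PV=CF/(1+0.04275)^t    t·PV
  1       193.75       185.8068       185.8068
  2       193.75       178.1892       356.3783
  3       193.75       170.8839       512.6517
  4     5,193.75     4,392.9903    17,571.9613
  Σ                  4,927.8702    18,626.7981
P = 4,927.8702; D_Mac = 3.77989 half-year periods = 1.88994 yrs; D_mod = 1.88994/(1+0.04275) = 1.81246 yrs.
ΔP/P ≈ -D_mod · Δy = -1.81246 × (+0.0015) = -0.002719 = -0.2719%.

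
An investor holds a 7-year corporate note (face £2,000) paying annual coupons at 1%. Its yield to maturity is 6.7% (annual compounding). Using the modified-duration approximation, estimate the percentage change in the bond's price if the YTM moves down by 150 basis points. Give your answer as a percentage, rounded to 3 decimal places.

+9.479%

Periodic yield y = 0.067. Modified duration first:
  t   CF        PV=CF/(1+0.067)^t    t·PV
  1        20.00        18.7441        18.7441
  2        20.00        17.5671        35.1343
  3        20.00        16.4641        49.3922
  4        20.00        15.4302        61.7209
  5        20.00        14.4613        72.3066
  6        20.00        13.5533        81.3195
  7     2,020.00     1,282.9225     8,980.4577
  Σ                  1,379.1427     9,299.0753
P = 1,379.1427; D_Mac = 6.74265 yrs; D_mod = 6.74265/(1+0.067) = 6.31926 yrs.
ΔP/P ≈ -D_mod · Δy = -6.31926 × (-0.015) = +0.094789 = +9.4789%.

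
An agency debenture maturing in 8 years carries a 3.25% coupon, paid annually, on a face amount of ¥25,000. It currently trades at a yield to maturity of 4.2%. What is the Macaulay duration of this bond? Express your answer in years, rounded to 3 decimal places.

7.139 years

Periodic yield y = 0.042. Discount each cash flow and weight by its year:
  t   CF        PV=CF/(1+0.042)^t    t·PV
  1       812.50       779.7505       779.7505
  2       812.50       748.3210     1,496.6420
  3       812.50       718.1583     2,154.4750
  4       812.50       689.2115     2,756.8459
  5       812.50       661.4313     3,307.1567
  6       812.50       634.7710     3,808.6258
  7       812.50       609.1852     4,264.2963
  8    25,812.50    18,573.2677   148,586.1412
  Σ                 23,414.0965   167,153.9335
Price P = Σ PV = 23,414.0965.
Macaulay duration = Σ(t·PV) / P = 167,153.9335 / 23,414.0965 = 7.13903 years.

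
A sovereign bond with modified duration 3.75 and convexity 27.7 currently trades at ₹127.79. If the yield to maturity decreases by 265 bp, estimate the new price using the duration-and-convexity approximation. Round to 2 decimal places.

Duration effect: -D_mod·Δy = -3.75 × (-0.0265) = +0.099375
Convexity effect: ½·C·(Δy)² = 0.5 × 27.7 × (-0.0265)² = +0.0097261625
ΔP/P ≈ +0.099375 + 0.0097261625 = +0.1091011625
New price ≈ 127.79 × (1 + 0.1091011625) = 141.732037555875.

₹141.73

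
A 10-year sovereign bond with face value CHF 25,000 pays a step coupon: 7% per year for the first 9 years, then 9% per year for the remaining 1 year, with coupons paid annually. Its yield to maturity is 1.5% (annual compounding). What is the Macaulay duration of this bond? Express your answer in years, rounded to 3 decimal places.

8.042 years

Periodic yield y = 0.015. Discount each cash flow and weight by its year:
  t   CF        PV=CF/(1+0.015)^t    t·PV
  1     1,750.00     1,724.1379     1,724.1379
  2     1,750.00     1,698.6581     3,397.3161
  3     1,750.00     1,673.5547     5,020.6642
  4     1,750.00     1,648.8224     6,595.2896
  5     1,750.00     1,624.4556     8,122.2778
  6     1,750.00     1,600.4488     9,602.6930
  7     1,750.00     1,576.7969    11,037.5782
  8     1,750.00     1,553.4945    12,427.9557
  9     1,750.00     1,530.5364    13,774.8278
  10   27,250.00    23,480.4321   234,804.3206
  Σ                 38,111.3374   306,507.0611
Price P = Σ PV = 38,111.3374.
Macaulay duration = Σ(t·PV) / P = 306,507.0611 / 38,111.3374 = 8.04241 years.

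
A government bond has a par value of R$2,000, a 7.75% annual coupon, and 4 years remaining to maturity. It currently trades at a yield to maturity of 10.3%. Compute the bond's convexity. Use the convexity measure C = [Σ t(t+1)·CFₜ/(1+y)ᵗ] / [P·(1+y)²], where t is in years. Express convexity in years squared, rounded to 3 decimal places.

14.099

With y = 0.103:
  t   CF        PV=CF/(1+0.103)^t    t·PV        t(t+1)·PV
  1       155.00       140.5258       140.5258         281.0517
  2       155.00       127.4033       254.8066         764.4198
  3       155.00       115.5062       346.5185       1,386.0740
  4     2,155.00     1,455.9459     5,823.7834      29,118.9171
  Σ                  1,839.3812     6,565.6344      31,550.4626
P = 1,839.3812.
Convexity = Σ t(t+1)·PV / [P·(1+y)²] = 31,550.4626 / (1,839.3812 × 1.216609) = 14.09883.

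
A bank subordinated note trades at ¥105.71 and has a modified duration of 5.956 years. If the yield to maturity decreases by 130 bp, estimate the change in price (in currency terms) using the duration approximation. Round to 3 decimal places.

+¥8.185

Duration approximation: ΔP/P ≈ -D_mod · Δy = -5.956 × (-0.013) = +0.077428.
ΔP ≈ 105.71 × (+0.077428) = +8.18491388.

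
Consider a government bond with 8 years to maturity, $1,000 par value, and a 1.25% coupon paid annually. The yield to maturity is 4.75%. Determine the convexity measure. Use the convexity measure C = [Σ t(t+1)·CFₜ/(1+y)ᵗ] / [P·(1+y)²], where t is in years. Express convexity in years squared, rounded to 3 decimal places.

61.337

With y = 0.0475:
  t   CF        PV=CF/(1+0.0475)^t    t·PV        t(t+1)·PV
  1        12.50        11.9332        11.9332          23.8663
  2        12.50        11.3921        22.7841          68.3523
  3        12.50        10.8755        32.6264         130.5056
  4        12.50        10.3823        41.5292         207.6461
  5        12.50         9.9115        49.5576         297.3453
  6        12.50         9.4621        56.7724         397.4066
  7        12.50         9.0330        63.2310         505.8477
  8     1,012.50       698.4942     5,587.9533      50,291.5794
  Σ                    771.4837     5,866.3871      51,922.5496
P = 771.4837.
Convexity = Σ t(t+1)·PV / [P·(1+y)²] = 51,922.5496 / (771.4837 × 1.097256) = 61.33681.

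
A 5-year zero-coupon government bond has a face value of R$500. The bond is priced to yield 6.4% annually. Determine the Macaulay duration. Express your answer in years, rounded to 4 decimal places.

5.0000 years

A zero-coupon bond has a single cash flow at maturity, so its Macaulay duration equals its maturity: 5 years.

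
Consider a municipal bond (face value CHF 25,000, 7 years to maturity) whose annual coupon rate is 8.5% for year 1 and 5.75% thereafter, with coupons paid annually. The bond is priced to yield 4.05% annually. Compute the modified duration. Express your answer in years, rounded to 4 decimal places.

5.6656 years

Periodic yield y = 0.0405. First find Macaulay duration:
  t   CF        PV=CF/(1+0.0405)^t    t·PV
  1     2,125.00     2,042.2874     2,042.2874
  2     1,437.50     1,327.7725     2,655.5451
  3     1,437.50     1,276.0909     3,828.2726
  4     1,437.50     1,226.4208     4,905.6833
  5     1,437.50     1,178.6841     5,893.4206
  6     1,437.50     1,132.8055     6,796.8330
  7    26,437.50    20,022.8453   140,159.9174
  Σ                 28,206.9065   166,281.9593
P = 28,206.9065; Macaulay duration = 166,281.9593 / 28,206.9065 = 5.89508 years.
Modified duration = D_Mac / (1 + y) = 5.89508 / 1.0405 = 5.66562 years.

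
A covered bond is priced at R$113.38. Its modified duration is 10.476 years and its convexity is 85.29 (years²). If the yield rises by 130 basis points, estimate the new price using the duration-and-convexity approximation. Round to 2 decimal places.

Duration effect: -D_mod·Δy = -10.476 × (+0.013) = -0.136188
Convexity effect: ½·C·(Δy)² = 0.5 × 85.29 × (0.013)² = +0.007207005
ΔP/P ≈ -0.136188 + 0.007207005 = -0.128980995
New price ≈ 113.38 × (1 - 0.128980995) = 98.7561347869.

R$98.76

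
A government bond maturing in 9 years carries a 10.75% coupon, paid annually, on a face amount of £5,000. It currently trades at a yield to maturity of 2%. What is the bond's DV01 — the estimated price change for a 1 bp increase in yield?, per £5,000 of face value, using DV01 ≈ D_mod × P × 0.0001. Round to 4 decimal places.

£5.7854

Periodic yield y = 0.02.
  t   CF        PV=CF/(1+0.02)^t    t·PV
  1       537.50       526.9608       526.9608
  2       537.50       516.6282     1,033.2564
  3       537.50       506.4983     1,519.4948
  4       537.50       496.5669     1,986.2677
  5       537.50       486.8303     2,434.1516
  6       537.50       477.2846     2,863.7077
  7       537.50       467.9261     3,275.4827
  8       537.50       458.7511     3,670.0086
  9     5,537.50     4,633.5323    41,701.7906
  Σ                  8,570.9786    59,011.1207
P = 8,570.9786; D_Mac = 6.88499 yrs; D_mod = 6.74999 yrs.
DV01 ≈ 6.74999 × 8,570.9786 × 0.0001 = 5.785404.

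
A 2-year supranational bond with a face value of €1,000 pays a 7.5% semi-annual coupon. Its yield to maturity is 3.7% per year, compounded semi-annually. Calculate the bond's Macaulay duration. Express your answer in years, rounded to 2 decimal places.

1.90 years

Periodic yield y = 0.0185. Discount each cash flow and weight by its period:
  t   CF        PV=CF/(1+0.0185)^t    t·PV
  1        37.50        36.8189        36.8189
  2        37.50        36.1501        72.3001
  3        37.50        35.4934       106.4803
  4     1,037.50       964.1486     3,856.5944
  Σ                  1,072.6110     4,072.1937
Price P = Σ PV = 1,072.6110.
Macaulay duration = Σ(t·PV) / P = 4,072.1937 / 1,072.6110 = 3.79652 half-year periods.
In years: 3.79652 / 2 = 1.89826 years.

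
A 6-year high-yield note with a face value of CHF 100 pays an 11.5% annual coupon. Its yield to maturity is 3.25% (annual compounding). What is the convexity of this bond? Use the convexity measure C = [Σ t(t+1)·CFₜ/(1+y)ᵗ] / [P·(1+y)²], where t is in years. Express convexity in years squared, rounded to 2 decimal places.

With y = 0.0325:
  t   CF        PV=CF/(1+0.0325)^t    t·PV        t(t+1)·PV
  1        11.50        11.1380        11.1380          22.2760
  2        11.50        10.7874        21.5748          64.7245
  3        11.50        10.4479        31.3436         125.3744
  4        11.50        10.1190        40.4760         202.3800
  5        11.50         9.8005        49.0024         294.0145
  6       111.50        92.0311       552.1865       3,865.3052
  Σ                    144.3239       705.7213       4,574.0748
P = 144.3239.
Convexity = Σ t(t+1)·PV / [P·(1+y)²] = 4,574.0748 / (144.3239 × 1.066056) = 29.72932.

29.73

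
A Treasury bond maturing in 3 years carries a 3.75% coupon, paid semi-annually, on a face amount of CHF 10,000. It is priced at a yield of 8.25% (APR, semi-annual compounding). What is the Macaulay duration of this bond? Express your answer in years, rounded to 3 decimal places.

Periodic yield y = 0.04125. Discount each cash flow and weight by its period:
  t   CF        PV=CF/(1+0.04125)^t    t·PV
  1       187.50       180.0720       180.0720
  2       187.50       172.9383       345.8766
  3       187.50       166.0872       498.2617
  4       187.50       159.5075       638.0302
  5       187.50       153.1885       765.9426
  6    10,187.50     7,993.5102    47,961.0614
  Σ                  8,825.3039    50,389.2445
Price P = Σ PV = 8,825.3039.
Macaulay duration = Σ(t·PV) / P = 50,389.2445 / 8,825.3039 = 5.70963 half-year periods.
In years: 5.70963 / 2 = 2.85482 years.

2.855 years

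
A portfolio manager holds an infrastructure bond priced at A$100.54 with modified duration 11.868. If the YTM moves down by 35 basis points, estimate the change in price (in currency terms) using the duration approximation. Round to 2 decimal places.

+A$4.18

Duration approximation: ΔP/P ≈ -D_mod · Δy = -11.868 × (-0.0035) = +0.041538.
ΔP ≈ 100.54 × (+0.041538) = +4.17623052.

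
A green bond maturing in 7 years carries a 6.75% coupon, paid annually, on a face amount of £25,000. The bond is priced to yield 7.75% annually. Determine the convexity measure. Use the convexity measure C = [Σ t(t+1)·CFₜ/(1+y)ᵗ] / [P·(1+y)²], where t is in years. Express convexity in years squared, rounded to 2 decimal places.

37.07

With y = 0.0775:
  t   CF        PV=CF/(1+0.0775)^t    t·PV        t(t+1)·PV
  1     1,687.50     1,566.1253     1,566.1253       3,132.2506
  2     1,687.50     1,453.4805     2,906.9611       8,720.8833
  3     1,687.50     1,348.9379     4,046.8136      16,187.2544
  4     1,687.50     1,251.9145     5,007.6580      25,038.2898
  5     1,687.50     1,161.8696     5,809.3480      34,856.0879
  6     1,687.50     1,078.3012     6,469.8075      45,288.6525
  7    26,687.50    15,826.5750   110,786.0251     886,288.2008
  Σ                 23,687.2041   136,592.7385   1,019,511.6192
P = 23,687.2041.
Convexity = Σ t(t+1)·PV / [P·(1+y)²] = 1,019,511.6192 / (23,687.2041 × 1.161006) = 37.07181.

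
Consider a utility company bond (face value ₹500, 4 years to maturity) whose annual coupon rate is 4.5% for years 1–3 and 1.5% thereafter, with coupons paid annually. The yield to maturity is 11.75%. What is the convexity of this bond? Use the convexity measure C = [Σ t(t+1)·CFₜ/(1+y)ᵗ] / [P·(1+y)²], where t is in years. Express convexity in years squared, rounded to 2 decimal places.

14.45

With y = 0.1175:
  t   CF        PV=CF/(1+0.1175)^t    t·PV        t(t+1)·PV
  1        22.50        20.1342        20.1342          40.2685
  2        22.50        18.0172        36.0344         108.1032
  3        22.50        16.1228        48.3683         193.4734
  4       507.50       325.4213     1,301.6850       6,508.4252
  Σ                    379.6955     1,406.2220       6,850.2702
P = 379.6955.
Convexity = Σ t(t+1)·PV / [P·(1+y)²] = 6,850.2702 / (379.6955 × 1.248806) = 14.44698.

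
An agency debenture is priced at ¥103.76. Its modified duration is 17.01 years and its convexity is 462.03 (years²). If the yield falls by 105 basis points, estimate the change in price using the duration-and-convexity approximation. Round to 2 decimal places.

+¥21.17

Duration effect: -D_mod·Δy = -17.01 × (-0.0105) = +0.178605
Convexity effect: ½·C·(Δy)² = 0.5 × 462.03 × (-0.0105)² = +0.02546940375
ΔP/P ≈ +0.178605 + 0.02546940375 = +0.20407440375
ΔP ≈ 103.76 × (+0.20407440375) = +21.1747601331.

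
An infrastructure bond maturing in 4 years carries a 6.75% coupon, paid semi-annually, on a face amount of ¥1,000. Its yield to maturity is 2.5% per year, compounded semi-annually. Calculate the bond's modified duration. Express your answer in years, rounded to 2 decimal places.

Periodic yield y = 0.0125. First find Macaulay duration:
  t   CF        PV=CF/(1+0.0125)^t    t·PV
  1        33.75        33.3333        33.3333
  2        33.75        32.9218        65.8436
  3        33.75        32.5154        97.5461
  4        33.75        32.1139       128.4558
  5        33.75        31.7175       158.5874
  6        33.75        31.3259       187.9554
  7        33.75        30.9392       216.5741
  8     1,033.75       935.9556     7,487.6452
  Σ                  1,160.8226     8,375.9409
P = 1,160.8226; Macaulay duration = 8,375.9409 / 1,160.8226 = 7.21552 half-year periods = 3.60776 years.
Modified duration = D_Mac / (1 + y) = 3.60776 / 1.0125 = 3.56322 years.

3.56 years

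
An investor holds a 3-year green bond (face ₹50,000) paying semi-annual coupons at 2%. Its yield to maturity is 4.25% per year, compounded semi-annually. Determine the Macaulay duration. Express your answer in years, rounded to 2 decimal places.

Periodic yield y = 0.02125. Discount each cash flow and weight by its period:
  t   CF        PV=CF/(1+0.02125)^t    t·PV
  1       500.00       489.5961       489.5961
  2       500.00       479.4086       958.8173
  3       500.00       469.4332     1,408.2996
  4       500.00       459.6653     1,838.6612
  5       500.00       450.1007     2,250.5033
  6    50,500.00    44,514.2398   267,085.4387
  Σ                 46,862.4437   274,031.3162
Price P = Σ PV = 46,862.4437.
Macaulay duration = Σ(t·PV) / P = 274,031.3162 / 46,862.4437 = 5.84757 half-year periods.
In years: 5.84757 / 2 = 2.92378 years.

2.92 years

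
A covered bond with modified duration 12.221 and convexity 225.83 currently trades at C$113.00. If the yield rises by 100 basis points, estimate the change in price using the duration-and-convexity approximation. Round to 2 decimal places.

-C$12.53

Duration effect: -D_mod·Δy = -12.221 × (+0.01) = -0.122210
Convexity effect: ½·C·(Δy)² = 0.5 × 225.83 × (0.01)² = +0.0112915
ΔP/P ≈ -0.122210 + 0.0112915 = -0.1109185
ΔP ≈ 113.00 × (-0.1109185) = -12.5337905.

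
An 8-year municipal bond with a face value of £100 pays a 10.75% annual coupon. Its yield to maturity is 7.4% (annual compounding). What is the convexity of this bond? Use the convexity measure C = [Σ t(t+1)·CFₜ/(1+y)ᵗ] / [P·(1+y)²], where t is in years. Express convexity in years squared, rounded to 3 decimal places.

With y = 0.074:
  t   CF        PV=CF/(1+0.074)^t    t·PV        t(t+1)·PV
  1        10.75        10.0093        10.0093          20.0186
  2        10.75         9.3197        18.6393          55.9179
  3        10.75         8.6775        26.0326         104.1302
  4        10.75         8.0796        32.3185         161.5926
  5        10.75         7.5229        37.6147         225.6879
  6        10.75         7.0046        42.0275         294.1928
  7        10.75         6.5220        45.6538         365.2301
  8       110.75        62.5618       500.4947       4,504.4522
  Σ                    119.6974       712.7903       5,731.2223
P = 119.6974.
Convexity = Σ t(t+1)·PV / [P·(1+y)²] = 5,731.2223 / (119.6974 × 1.153476) = 41.51011.

41.510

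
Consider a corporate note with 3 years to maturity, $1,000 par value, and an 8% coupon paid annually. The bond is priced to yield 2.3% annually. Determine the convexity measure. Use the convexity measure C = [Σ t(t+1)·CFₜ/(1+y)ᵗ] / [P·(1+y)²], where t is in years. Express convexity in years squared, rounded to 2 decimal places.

10.45

With y = 0.023:
  t   CF        PV=CF/(1+0.023)^t    t·PV        t(t+1)·PV
  1        80.00        78.2014        78.2014         156.4027
  2        80.00        76.4432       152.8864         458.6591
  3     1,080.00     1,008.7809     3,026.3427      12,105.3709
  Σ                  1,163.4255     3,257.4304      12,720.4327
P = 1,163.4255.
Convexity = Σ t(t+1)·PV / [P·(1+y)²] = 12,720.4327 / (1,163.4255 × 1.046529) = 10.44749.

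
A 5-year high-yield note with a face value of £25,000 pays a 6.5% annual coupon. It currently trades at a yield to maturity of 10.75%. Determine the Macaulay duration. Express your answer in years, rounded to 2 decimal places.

Periodic yield y = 0.1075. Discount each cash flow and weight by its year:
  t   CF        PV=CF/(1+0.1075)^t    t·PV
  1     1,625.00     1,467.2686     1,467.2686
  2     1,625.00     1,324.8475     2,649.6950
  3     1,625.00     1,196.2506     3,588.7517
  4     1,625.00     1,080.1360     4,320.5438
  5    26,625.00    15,979.7854    79,898.9269
  Σ                 21,048.2881    91,925.1861
Price P = Σ PV = 21,048.2881.
Macaulay duration = Σ(t·PV) / P = 91,925.1861 / 21,048.2881 = 4.36735 years.

4.37 years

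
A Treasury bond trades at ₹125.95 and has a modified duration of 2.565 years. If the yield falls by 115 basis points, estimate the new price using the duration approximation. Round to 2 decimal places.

₹129.67

Duration approximation: ΔP/P ≈ -D_mod · Δy = -2.565 × (-0.0115) = +0.0294975.
New price ≈ 125.95 × (1 + 0.0294975) = 129.665210125.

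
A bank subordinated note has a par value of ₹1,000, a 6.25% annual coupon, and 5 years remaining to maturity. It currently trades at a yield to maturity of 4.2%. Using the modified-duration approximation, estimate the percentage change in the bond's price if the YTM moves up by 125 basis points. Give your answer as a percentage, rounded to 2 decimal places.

-5.36%

Periodic yield y = 0.042. Modified duration first:
  t   CF        PV=CF/(1+0.042)^t    t·PV
  1        62.50        59.9808        59.9808
  2        62.50        57.5632       115.1263
  3        62.50        55.2429       165.7288
  4        62.50        53.0163       212.0651
  5     1,062.50       864.9487     4,324.7434
  Σ                  1,090.7519     4,877.6445
P = 1,090.7519; D_Mac = 4.47182 yrs; D_mod = 4.47182/(1+0.042) = 4.29157 yrs.
ΔP/P ≈ -D_mod · Δy = -4.29157 × (+0.0125) = -0.053645 = -5.3645%.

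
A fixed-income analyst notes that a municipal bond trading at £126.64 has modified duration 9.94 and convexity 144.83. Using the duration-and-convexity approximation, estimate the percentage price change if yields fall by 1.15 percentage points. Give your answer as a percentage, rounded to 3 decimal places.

Duration effect: -D_mod·Δy = -9.94 × (-0.0115) = +0.114310
Convexity effect: ½·C·(Δy)² = 0.5 × 144.83 × (-0.0115)² = +0.00957688375
ΔP/P ≈ +0.114310 + 0.00957688375 = +0.12388688375
= +12.388688375%.

+12.389%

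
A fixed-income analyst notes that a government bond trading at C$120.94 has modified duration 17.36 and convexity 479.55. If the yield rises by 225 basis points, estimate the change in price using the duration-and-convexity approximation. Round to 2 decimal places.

-C$32.56

Duration effect: -D_mod·Δy = -17.36 × (+0.0225) = -0.390600
Convexity effect: ½·C·(Δy)² = 0.5 × 479.55 × (0.0225)² = +0.12138609375
ΔP/P ≈ -0.390600 + 0.12138609375 = -0.26921390625
ΔP ≈ 120.94 × (-0.26921390625) = -32.558729821875.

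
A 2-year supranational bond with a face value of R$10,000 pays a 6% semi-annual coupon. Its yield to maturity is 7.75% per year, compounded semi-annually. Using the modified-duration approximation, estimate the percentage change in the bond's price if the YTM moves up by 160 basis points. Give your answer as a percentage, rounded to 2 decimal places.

-2.95%

Periodic yield y = 0.03875. Modified duration first:
  t   CF        PV=CF/(1+0.03875)^t    t·PV
  1       300.00       288.8087       288.8087
  2       300.00       278.0348       556.0696
  3       300.00       267.6629       802.9886
  4    10,300.00     8,846.9399    35,387.7596
  Σ                  9,681.4463    37,035.6266
P = 9,681.4463; D_Mac = 3.82542 half-year periods = 1.91271 yrs; D_mod = 1.91271/(1+0.03875) = 1.84136 yrs.
ΔP/P ≈ -D_mod · Δy = -1.84136 × (+0.016) = -0.029462 = -2.9462%.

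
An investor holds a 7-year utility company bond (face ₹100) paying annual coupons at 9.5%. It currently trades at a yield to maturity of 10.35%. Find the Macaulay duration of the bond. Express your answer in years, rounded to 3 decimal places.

Periodic yield y = 0.1035. Discount each cash flow and weight by its year:
  t   CF        PV=CF/(1+0.1035)^t    t·PV
  1         9.50         8.6090         8.6090
  2         9.50         7.8015        15.6030
  3         9.50         7.0698        21.2094
  4         9.50         6.4067        25.6268
  5         9.50         5.8058        29.0290
  6         9.50         5.2613        31.5675
  7       109.50        54.9551       384.6855
  Σ                     95.9091       516.3302
Price P = Σ PV = 95.9091.
Macaulay duration = Σ(t·PV) / P = 516.3302 / 95.9091 = 5.38354 years.

5.384 years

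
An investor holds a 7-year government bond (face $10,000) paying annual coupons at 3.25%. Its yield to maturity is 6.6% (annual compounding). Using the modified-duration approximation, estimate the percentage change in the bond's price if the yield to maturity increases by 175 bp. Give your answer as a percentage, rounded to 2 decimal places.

Periodic yield y = 0.066. Modified duration first:
  t   CF        PV=CF/(1+0.066)^t    t·PV
  1       325.00       304.8780       304.8780
  2       325.00       286.0019       572.0038
  3       325.00       268.2945       804.8835
  4       325.00       251.6834     1,006.7335
  5       325.00       236.1007     1,180.5037
  6       325.00       221.4829     1,328.8972
  7    10,325.00     6,600.6944    46,204.8609
  Σ                  8,169.1359    51,402.7607
P = 8,169.1359; D_Mac = 6.29231 yrs; D_mod = 6.29231/(1+0.066) = 5.90273 yrs.
ΔP/P ≈ -D_mod · Δy = -5.90273 × (+0.0175) = -0.103298 = -10.3298%.

-10.33%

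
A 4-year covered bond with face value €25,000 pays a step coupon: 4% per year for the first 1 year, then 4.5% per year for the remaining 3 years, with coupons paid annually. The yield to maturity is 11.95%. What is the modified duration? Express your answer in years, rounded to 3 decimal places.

Periodic yield y = 0.1195. First find Macaulay duration:
  t   CF        PV=CF/(1+0.1195)^t    t·PV
  1     1,000.00       893.2559       893.2559
  2     1,125.00       897.6444     1,795.2888
  3     1,125.00       801.8262     2,405.4785
  4    26,125.00    16,632.5910    66,530.3639
  Σ                 19,225.3175    71,624.3871
P = 19,225.3175; Macaulay duration = 71,624.3871 / 19,225.3175 = 3.72552 years.
Modified duration = D_Mac / (1 + y) = 3.72552 / 1.1195 = 3.32785 years.

3.328 years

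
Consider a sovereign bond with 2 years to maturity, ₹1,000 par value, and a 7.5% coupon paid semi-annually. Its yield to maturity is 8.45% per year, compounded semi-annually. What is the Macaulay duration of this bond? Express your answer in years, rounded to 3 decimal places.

Periodic yield y = 0.04225. Discount each cash flow and weight by its period:
  t   CF        PV=CF/(1+0.04225)^t    t·PV
  1        37.50        35.9799        35.9799
  2        37.50        34.5213        69.0427
  3        37.50        33.1219        99.3658
  4     1,037.50       879.2259     3,516.9037
  Σ                    982.8490     3,721.2920
Price P = Σ PV = 982.8490.
Macaulay duration = Σ(t·PV) / P = 3,721.2920 / 982.8490 = 3.78623 half-year periods.
In years: 3.78623 / 2 = 1.89311 years.

1.893 years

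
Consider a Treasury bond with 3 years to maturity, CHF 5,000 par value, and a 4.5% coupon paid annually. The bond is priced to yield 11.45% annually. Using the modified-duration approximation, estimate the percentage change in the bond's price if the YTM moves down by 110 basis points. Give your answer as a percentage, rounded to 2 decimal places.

+2.82%

Periodic yield y = 0.1145. Modified duration first:
  t   CF        PV=CF/(1+0.1145)^t    t·PV
  1       225.00       201.8843       201.8843
  2       225.00       181.1433       362.2867
  3     5,225.00     3,774.3839    11,323.1518
  Σ                  4,157.4115    11,887.3228
P = 4,157.4115; D_Mac = 2.85931 yrs; D_mod = 2.85931/(1+0.1145) = 2.56555 yrs.
ΔP/P ≈ -D_mod · Δy = -2.56555 × (-0.011) = +0.028221 = +2.8221%.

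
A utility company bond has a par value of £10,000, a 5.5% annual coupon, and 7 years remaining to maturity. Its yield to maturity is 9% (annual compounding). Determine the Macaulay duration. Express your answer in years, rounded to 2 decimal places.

Periodic yield y = 0.09. Discount each cash flow and weight by its year:
  t   CF        PV=CF/(1+0.09)^t    t·PV
  1       550.00       504.5872       504.5872
  2       550.00       462.9240       925.8480
  3       550.00       424.7009     1,274.1027
  4       550.00       389.6339     1,558.5355
  5       550.00       357.4623     1,787.3113
  6       550.00       327.9470     1,967.6822
  7    10,550.00     5,771.2113    40,398.4790
  Σ                  8,238.4665    48,416.5458
Price P = Σ PV = 8,238.4665.
Macaulay duration = Σ(t·PV) / P = 48,416.5458 / 8,238.4665 = 5.87689 years.

5.88 years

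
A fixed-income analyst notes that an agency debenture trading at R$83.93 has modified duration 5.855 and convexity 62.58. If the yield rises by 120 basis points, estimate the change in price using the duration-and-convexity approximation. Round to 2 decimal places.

-R$5.52

Duration effect: -D_mod·Δy = -5.855 × (+0.012) = -0.070260
Convexity effect: ½·C·(Δy)² = 0.5 × 62.58 × (0.012)² = +0.00450576
ΔP/P ≈ -0.070260 + 0.00450576 = -0.06575424
ΔP ≈ 83.93 × (-0.06575424) = -5.5187533632.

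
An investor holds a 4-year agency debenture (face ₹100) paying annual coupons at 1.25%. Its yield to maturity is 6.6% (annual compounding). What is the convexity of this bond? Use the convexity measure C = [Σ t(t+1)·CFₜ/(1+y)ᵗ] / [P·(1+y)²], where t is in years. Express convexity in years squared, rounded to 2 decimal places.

With y = 0.066:
  t   CF        PV=CF/(1+0.066)^t    t·PV        t(t+1)·PV
  1         1.25         1.1726         1.1726           2.3452
  2         1.25         1.1000         2.2000           6.6000
  3         1.25         1.0319         3.0957          12.3828
  4       101.25        78.4091       313.6362       1,568.1811
  Σ                     81.7136       320.1045       1,589.5092
P = 81.7136.
Convexity = Σ t(t+1)·PV / [P·(1+y)²] = 1,589.5092 / (81.7136 × 1.136356) = 17.11806.

17.12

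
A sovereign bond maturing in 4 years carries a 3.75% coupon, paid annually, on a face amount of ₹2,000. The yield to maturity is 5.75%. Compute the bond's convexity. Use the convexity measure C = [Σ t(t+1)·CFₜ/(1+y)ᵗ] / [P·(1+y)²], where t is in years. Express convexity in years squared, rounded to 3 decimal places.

16.576

With y = 0.0575:
  t   CF        PV=CF/(1+0.0575)^t    t·PV        t(t+1)·PV
  1        75.00        70.9220        70.9220         141.8440
  2        75.00        67.0657       134.1314         402.3942
  3        75.00        63.4191       190.2573         761.0293
  4     2,075.00     1,659.1918     6,636.7673      33,183.8363
  Σ                  1,860.5986     7,032.0780      34,489.1038
P = 1,860.5986.
Convexity = Σ t(t+1)·PV / [P·(1+y)²] = 34,489.1038 / (1,860.5986 × 1.118306) = 16.57557.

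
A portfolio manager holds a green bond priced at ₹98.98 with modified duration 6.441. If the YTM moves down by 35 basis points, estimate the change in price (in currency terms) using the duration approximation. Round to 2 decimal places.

+₹2.23

Duration approximation: ΔP/P ≈ -D_mod · Δy = -6.441 × (-0.0035) = +0.0225435.
ΔP ≈ 98.98 × (+0.0225435) = +2.23135563.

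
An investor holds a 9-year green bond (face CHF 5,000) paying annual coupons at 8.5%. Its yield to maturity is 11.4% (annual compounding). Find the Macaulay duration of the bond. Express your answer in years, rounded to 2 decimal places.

Periodic yield y = 0.114. Discount each cash flow and weight by its year:
  t   CF        PV=CF/(1+0.114)^t    t·PV
  1       425.00       381.5081       381.5081
  2       425.00       342.4669       684.9337
  3       425.00       307.4209       922.2626
  4       425.00       275.9613     1,103.8452
  5       425.00       247.7211     1,238.6054
  6       425.00       222.3708     1,334.2249
  7       425.00       199.6147     1,397.3031
  8       425.00       179.1874     1,433.4990
  9     5,425.00     2,053.2084    18,478.8753
  Σ                  4,209.4595    26,975.0573
Price P = Σ PV = 4,209.4595.
Macaulay duration = Σ(t·PV) / P = 26,975.0573 / 4,209.4595 = 6.40820 years.

6.41 years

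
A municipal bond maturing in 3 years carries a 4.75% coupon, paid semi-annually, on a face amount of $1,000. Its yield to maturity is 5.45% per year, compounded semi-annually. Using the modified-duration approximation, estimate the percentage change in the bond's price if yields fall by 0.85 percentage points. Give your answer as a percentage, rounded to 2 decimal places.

Periodic yield y = 0.02725. Modified duration first:
  t   CF        PV=CF/(1+0.02725)^t    t·PV
  1        23.75        23.1200        23.1200
  2        23.75        22.5067        45.0133
  3        23.75        21.9096        65.7289
  4        23.75        21.3284        85.3137
  5        23.75        20.7627       103.8133
  6     1,023.75       871.2384     5,227.4305
  Σ                    980.8658     5,550.4197
P = 980.8658; D_Mac = 5.65869 half-year periods = 2.82935 yrs; D_mod = 2.82935/(1+0.02725) = 2.75429 yrs.
ΔP/P ≈ -D_mod · Δy = -2.75429 × (-0.0085) = +0.023411 = +2.3411%.

+2.34%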